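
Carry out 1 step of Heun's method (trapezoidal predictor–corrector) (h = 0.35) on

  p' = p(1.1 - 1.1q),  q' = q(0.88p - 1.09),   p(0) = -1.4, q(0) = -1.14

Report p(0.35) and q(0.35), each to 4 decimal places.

Heun on (p,q): k1 = f(t_n, state_n); k2 = f(t_n + h, state_n + h·k1); state_{n+1} = state_n + (h/2)·(k1 + k2).
0.000000: (-1.400000, -1.140000)
  k1 = (-3.295600, 2.647080)
  predictor → (-2.553460, -0.213522)
  k2 = (-3.408548, 0.712532)
  → (-2.573226, -0.552068)
(p(0.35), q(0.35)) ≈ (-2.5732, -0.5521)

-2.5732, -0.5521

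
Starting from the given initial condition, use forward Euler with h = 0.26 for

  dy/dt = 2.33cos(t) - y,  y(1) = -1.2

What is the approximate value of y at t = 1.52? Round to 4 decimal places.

-0.2296

Euler: y_{n+1} = y_n + h·f(t_n, y_n).
t=1.000000, y=-1.200000: f=2.458904 → y ← -1.200000 + 0.26·2.458904 = -0.560685
t=1.260000, y=-0.560685: f=1.273238 → y ← -0.560685 + 0.26·1.273238 = -0.229643
y(1.52) ≈ -0.2296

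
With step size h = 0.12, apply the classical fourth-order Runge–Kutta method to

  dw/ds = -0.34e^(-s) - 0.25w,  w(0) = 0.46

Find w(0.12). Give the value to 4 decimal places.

RK4: k1 = f(s_n, w_n); k2 = f(s_n + h/2, w_n + (h/2)·k1); k3 = f(s_n + h/2, w_n + (h/2)·k2); k4 = f(s_n + h, w_n + h·k3); w_{n+1} = w_n + (h/6)·(k1 + 2k2 + 2k3 + k4).
s=0.000000, w=0.460000:
  k1 = f(0.000000, 0.460000) = -0.455000
  k2 = f(0.060000, 0.432700) = -0.428375
  k3 = f(0.060000, 0.434298) = -0.428774
  k4 = f(0.120000, 0.408547) = -0.403690
  w ← 0.460000 + (0.12/6)·(k1 + 2k2 + 2k3 + k4) = 0.408540
w(0.12) ≈ 0.4085

0.4085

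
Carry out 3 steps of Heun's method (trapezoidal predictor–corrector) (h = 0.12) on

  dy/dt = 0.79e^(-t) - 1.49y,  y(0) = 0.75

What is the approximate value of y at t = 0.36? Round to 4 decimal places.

Heun: k1 = f(t_n, y_n); k2 = f(t_n + h, y_n + h·k1); y_{n+1} = y_n + (h/2)·(k1 + k2).
t=0.000000, y=0.750000:
  k1 = f(0.000000, 0.750000) = -0.327500
  k2 = f(0.120000, 0.710700) = -0.358276
  y ← 0.750000 + (0.12/2)·(-0.327500 + (-0.358276)) = 0.708853
t=0.120000, y=0.708853:
  k1 = f(0.120000, 0.708853) = -0.355524
  k2 = f(0.240000, 0.666191) = -0.371188
  y ← 0.708853 + (0.12/2)·(-0.355524 + (-0.371188)) = 0.665251
t=0.240000, y=0.665251:
  k1 = f(0.240000, 0.665251) = -0.369788
  k2 = f(0.360000, 0.620876) = -0.373941
  y ← 0.665251 + (0.12/2)·(-0.369788 + (-0.373941)) = 0.620627
y(0.36) ≈ 0.6206

0.6206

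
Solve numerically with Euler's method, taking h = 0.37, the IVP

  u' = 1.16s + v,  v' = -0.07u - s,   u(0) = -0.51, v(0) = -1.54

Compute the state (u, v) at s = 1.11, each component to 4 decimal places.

-1.7735, -1.8710

Euler on (u,v): u_{n+1} = u_n + h·u', v_{n+1} = v_n + h·v'.
0.000000: (-0.510000, -1.540000); f=(-1.540000, 0.035700) → (-1.079800, -1.526791)
0.370000: (-1.079800, -1.526791); f=(-1.097591, -0.294414) → (-1.485909, -1.635724)
0.740000: (-1.485909, -1.635724); f=(-0.777324, -0.635986) → (-1.773519, -1.871039)
(u(1.11), v(1.11)) ≈ (-1.7735, -1.8710)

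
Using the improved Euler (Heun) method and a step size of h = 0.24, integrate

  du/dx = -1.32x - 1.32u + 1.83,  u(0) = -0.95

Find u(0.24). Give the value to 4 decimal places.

Heun: k1 = f(x_n, u_n); k2 = f(x_n + h, u_n + h·k1); u_{n+1} = u_n + (h/2)·(k1 + k2).
x=0.000000, u=-0.950000:
  k1 = f(0.000000, -0.950000) = 3.084000
  k2 = f(0.240000, -0.209840) = 1.790189
  u ← -0.950000 + (0.24/2)·(3.084000 + 1.790189) = -0.365097
u(0.24) ≈ -0.3651

-0.3651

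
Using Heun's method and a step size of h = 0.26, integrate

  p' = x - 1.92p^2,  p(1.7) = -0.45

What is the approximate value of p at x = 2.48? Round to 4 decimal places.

0.8003

Heun: k1 = f(x_n, p_n); k2 = f(x_n + h, p_n + h·k1); p_{n+1} = p_n + (h/2)·(k1 + k2).
x=1.700000, p=-0.450000:
  k1 = f(1.700000, -0.450000) = 1.311200
  k2 = f(1.960000, -0.109088) = 1.937152
  p ← -0.450000 + (0.26/2)·(1.311200 + 1.937152) = -0.027714
x=1.960000, p=-0.027714:
  k1 = f(1.960000, -0.027714) = 1.958525
  k2 = f(2.220000, 0.481502) = 1.774859
  p ← -0.027714 + (0.26/2)·(1.958525 + 1.774859) = 0.457626
x=2.220000, p=0.457626:
  k1 = f(2.220000, 0.457626) = 1.817911
  k2 = f(2.480000, 0.930283) = 0.818383
  p ← 0.457626 + (0.26/2)·(1.817911 + 0.818383) = 0.800344
p(2.48) ≈ 0.8003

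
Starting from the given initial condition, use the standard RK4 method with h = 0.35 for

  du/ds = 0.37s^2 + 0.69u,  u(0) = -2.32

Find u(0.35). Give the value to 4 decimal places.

-2.9481

RK4: k1 = f(s_n, u_n); k2 = f(s_n + h/2, u_n + (h/2)·k1); k3 = f(s_n + h/2, u_n + (h/2)·k2); k4 = f(s_n + h, u_n + h·k3); u_{n+1} = u_n + (h/6)·(k1 + 2k2 + 2k3 + k4).
s=0.000000, u=-2.320000:
  k1 = f(0.000000, -2.320000) = -1.600800
  k2 = f(0.175000, -2.600140) = -1.782765
  k3 = f(0.175000, -2.631984) = -1.804738
  k4 = f(0.350000, -2.951658) = -1.991319
  u ← -2.320000 + (0.35/6)·(k1 + 2k2 + 2k3 + k4) = -2.948082
u(0.35) ≈ -2.9481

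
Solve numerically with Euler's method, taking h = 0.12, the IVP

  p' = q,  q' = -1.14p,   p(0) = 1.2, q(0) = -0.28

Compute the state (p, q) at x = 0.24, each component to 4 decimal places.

Euler on (p,q): p_{n+1} = p_n + h·p', q_{n+1} = q_n + h·q'.
0.000000: (1.200000, -0.280000); f=(-0.280000, -1.368000) → (1.166400, -0.444160)
0.120000: (1.166400, -0.444160); f=(-0.444160, -1.329696) → (1.113101, -0.603724)
(p(0.24), q(0.24)) ≈ (1.1131, -0.6037)

1.1131, -0.6037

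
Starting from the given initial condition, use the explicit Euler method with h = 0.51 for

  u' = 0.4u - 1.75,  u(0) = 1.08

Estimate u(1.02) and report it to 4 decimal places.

-0.4015

Euler: u_{n+1} = u_n + h·f(x_n, u_n).
x=0.000000, u=1.080000: f=-1.318000 → u ← 1.080000 + 0.51·(-1.318000) = 0.407820
x=0.510000, u=0.407820: f=-1.586872 → u ← 0.407820 + 0.51·(-1.586872) = -0.401485
u(1.02) ≈ -0.4015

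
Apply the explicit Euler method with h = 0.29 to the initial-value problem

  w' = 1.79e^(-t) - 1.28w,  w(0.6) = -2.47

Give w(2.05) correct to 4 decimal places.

0.0822

Euler: w_{n+1} = w_n + h·f(t_n, w_n).
t=0.600000, w=-2.470000: f=4.143973 → w ← -2.470000 + 0.29·4.143973 = -1.268248
t=0.890000, w=-1.268248: f=2.358431 → w ← -1.268248 + 0.29·2.358431 = -0.584303
t=1.180000, w=-0.584303: f=1.297937 → w ← -0.584303 + 0.29·1.297937 = -0.207901
t=1.470000, w=-0.207901: f=0.677680 → w ← -0.207901 + 0.29·0.677680 = -0.011374
t=1.760000, w=-0.011374: f=0.322519 → w ← -0.011374 + 0.29·0.322519 = 0.082157
w(2.05) ≈ 0.0822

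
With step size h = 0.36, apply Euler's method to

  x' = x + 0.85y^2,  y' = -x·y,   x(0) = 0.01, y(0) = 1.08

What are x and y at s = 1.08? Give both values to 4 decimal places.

Euler on (x,y): x_{n+1} = x_n + h·x', y_{n+1} = y_n + h·y'.
0.000000: (0.010000, 1.080000); f=(1.001440, -0.010800) → (0.370518, 1.076112)
0.360000: (0.370518, 1.076112); f=(1.354833, -0.398719) → (0.858258, 0.932573)
0.720000: (0.858258, 0.932573); f=(1.597497, -0.800389) → (1.433357, 0.644433)
(x(1.08), y(1.08)) ≈ (1.4334, 0.6444)

1.4334, 0.6444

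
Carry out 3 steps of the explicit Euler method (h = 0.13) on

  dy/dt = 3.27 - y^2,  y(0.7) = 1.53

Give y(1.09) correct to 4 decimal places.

Euler: y_{n+1} = y_n + h·f(t_n, y_n).
t=0.700000, y=1.530000: f=0.929100 → y ← 1.530000 + 0.13·0.929100 = 1.650783
t=0.830000, y=1.650783: f=0.544915 → y ← 1.650783 + 0.13·0.544915 = 1.721622
t=0.960000, y=1.721622: f=0.306018 → y ← 1.721622 + 0.13·0.306018 = 1.761404
y(1.09) ≈ 1.7614

1.7614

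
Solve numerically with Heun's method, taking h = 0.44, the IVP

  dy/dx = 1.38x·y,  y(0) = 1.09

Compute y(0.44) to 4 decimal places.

Heun: k1 = f(x_n, y_n); k2 = f(x_n + h, y_n + h·k1); y_{n+1} = y_n + (h/2)·(k1 + k2).
x=0.000000, y=1.090000:
  k1 = f(0.000000, 1.090000) = 0.000000
  k2 = f(0.440000, 1.090000) = 0.661848
  y ← 1.090000 + (0.44/2)·(0.000000 + 0.661848) = 1.235607
y(0.44) ≈ 1.2356

1.2356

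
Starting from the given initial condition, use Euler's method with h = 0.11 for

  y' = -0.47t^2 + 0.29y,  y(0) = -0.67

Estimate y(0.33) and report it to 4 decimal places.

Euler: y_{n+1} = y_n + h·f(t_n, y_n).
t=0.000000, y=-0.670000: f=-0.194300 → y ← -0.670000 + 0.11·(-0.194300) = -0.691373
t=0.110000, y=-0.691373: f=-0.206185 → y ← -0.691373 + 0.11·(-0.206185) = -0.714053
t=0.220000, y=-0.714053: f=-0.229823 → y ← -0.714053 + 0.11·(-0.229823) = -0.739334
y(0.33) ≈ -0.7393

-0.7393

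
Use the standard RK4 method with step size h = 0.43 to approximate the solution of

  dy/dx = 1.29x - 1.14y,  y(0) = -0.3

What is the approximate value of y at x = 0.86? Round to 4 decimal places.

0.2406

RK4: k1 = f(x_n, y_n); k2 = f(x_n + h/2, y_n + (h/2)·k1); k3 = f(x_n + h/2, y_n + (h/2)·k2); k4 = f(x_n + h, y_n + h·k3); y_{n+1} = y_n + (h/6)·(k1 + 2k2 + 2k3 + k4).
x=0.000000, y=-0.300000:
  k1 = f(0.000000, -0.300000) = 0.342000
  k2 = f(0.215000, -0.226470) = 0.535526
  k3 = f(0.215000, -0.184862) = 0.488093
  k4 = f(0.430000, -0.090120) = 0.657437
  y ← -0.300000 + (0.43/6)·(k1 + 2k2 + 2k3 + k4) = -0.081655
x=0.430000, y=-0.081655:
  k1 = f(0.430000, -0.081655) = 0.647787
  k2 = f(0.645000, 0.057619) = 0.766364
  k3 = f(0.645000, 0.083113) = 0.737301
  k4 = f(0.860000, 0.235384) = 0.841062
  y ← -0.081655 + (0.43/6)·(k1 + 2k2 + 2k3 + k4) = 0.240571
y(0.86) ≈ 0.2406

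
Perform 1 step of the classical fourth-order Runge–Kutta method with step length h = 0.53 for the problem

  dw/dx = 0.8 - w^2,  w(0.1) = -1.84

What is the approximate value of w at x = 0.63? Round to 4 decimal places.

RK4: k1 = f(x_n, w_n); k2 = f(x_n + h/2, w_n + (h/2)·k1); k3 = f(x_n + h/2, w_n + (h/2)·k2); k4 = f(x_n + h, w_n + h·k3); w_{n+1} = w_n + (h/6)·(k1 + 2k2 + 2k3 + k4).
x=0.100000, w=-1.840000:
  k1 = f(0.100000, -1.840000) = -2.585600
  k2 = f(0.365000, -2.525184) = -5.576554
  k3 = f(0.365000, -3.317787) = -10.207710
  k4 = f(0.630000, -7.250086) = -51.763749
  w ← -1.840000 + (0.53/6)·(k1 + 2k2 + 2k3 + k4) = -9.429412
w(0.63) ≈ -9.4294

-9.4294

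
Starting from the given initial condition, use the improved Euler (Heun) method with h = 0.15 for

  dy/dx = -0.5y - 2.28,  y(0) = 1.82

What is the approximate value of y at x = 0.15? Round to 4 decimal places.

1.3594

Heun: k1 = f(x_n, y_n); k2 = f(x_n + h, y_n + h·k1); y_{n+1} = y_n + (h/2)·(k1 + k2).
x=0.000000, y=1.820000:
  k1 = f(0.000000, 1.820000) = -3.190000
  k2 = f(0.150000, 1.341500) = -2.950750
  y ← 1.820000 + (0.15/2)·(-3.190000 + (-2.950750)) = 1.359444
y(0.15) ≈ 1.3594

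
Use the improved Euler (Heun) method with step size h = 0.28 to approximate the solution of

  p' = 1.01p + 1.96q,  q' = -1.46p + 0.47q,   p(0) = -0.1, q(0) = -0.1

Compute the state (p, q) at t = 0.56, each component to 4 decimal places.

-0.2622, 0.0375

Heun on (p,q): k1 = f(t_n, state_n); k2 = f(t_n + h, state_n + h·k1); state_{n+1} = state_n + (h/2)·(k1 + k2).
0.000000: (-0.100000, -0.100000)
  k1 = (-0.297000, 0.099000)
  predictor → (-0.183160, -0.072280)
  k2 = (-0.326660, 0.233442)
  → (-0.187312, -0.053458)
0.280000: (-0.187312, -0.053458)
  k1 = (-0.293963, 0.248351)
  predictor → (-0.269622, 0.016080)
  k2 = (-0.240801, 0.401206)
  → (-0.262180, 0.037480)
(p(0.56), q(0.56)) ≈ (-0.2622, 0.0375)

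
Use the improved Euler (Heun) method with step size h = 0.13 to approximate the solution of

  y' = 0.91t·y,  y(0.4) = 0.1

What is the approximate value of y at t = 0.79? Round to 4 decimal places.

Heun: k1 = f(t_n, y_n); k2 = f(t_n + h, y_n + h·k1); y_{n+1} = y_n + (h/2)·(k1 + k2).
t=0.400000, y=0.100000:
  k1 = f(0.400000, 0.100000) = 0.036400
  k2 = f(0.530000, 0.104732) = 0.050512
  y ← 0.100000 + (0.13/2)·(0.036400 + 0.050512) = 0.105649
t=0.530000, y=0.105649:
  k1 = f(0.530000, 0.105649) = 0.050955
  k2 = f(0.660000, 0.112273) = 0.067431
  y ← 0.105649 + (0.13/2)·(0.050955 + 0.067431) = 0.113344
t=0.660000, y=0.113344:
  k1 = f(0.660000, 0.113344) = 0.068075
  k2 = f(0.790000, 0.122194) = 0.087845
  y ← 0.113344 + (0.13/2)·(0.068075 + 0.087845) = 0.123479
y(0.79) ≈ 0.1235

0.1235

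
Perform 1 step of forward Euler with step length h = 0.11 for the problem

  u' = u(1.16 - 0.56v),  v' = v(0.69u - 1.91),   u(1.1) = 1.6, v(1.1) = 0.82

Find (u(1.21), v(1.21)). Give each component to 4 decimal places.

Euler on (u,v): u_{n+1} = u_n + h·u', v_{n+1} = v_n + h·v'.
1.100000: (1.600000, 0.820000); f=(1.121280, -0.660920) → (1.723341, 0.747299)
(u(1.21), v(1.21)) ≈ (1.7233, 0.7473)

1.7233, 0.7473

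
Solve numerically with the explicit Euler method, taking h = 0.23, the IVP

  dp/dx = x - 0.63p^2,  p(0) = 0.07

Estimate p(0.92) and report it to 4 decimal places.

0.3765

Euler: p_{n+1} = p_n + h·f(x_n, p_n).
x=0.000000, p=0.070000: f=-0.003087 → p ← 0.070000 + 0.23·(-0.003087) = 0.069290
x=0.230000, p=0.069290: f=0.226975 → p ← 0.069290 + 0.23·0.226975 = 0.121494
x=0.460000, p=0.121494: f=0.450701 → p ← 0.121494 + 0.23·0.450701 = 0.225155
x=0.690000, p=0.225155: f=0.658062 → p ← 0.225155 + 0.23·0.658062 = 0.376510
p(0.92) ≈ 0.3765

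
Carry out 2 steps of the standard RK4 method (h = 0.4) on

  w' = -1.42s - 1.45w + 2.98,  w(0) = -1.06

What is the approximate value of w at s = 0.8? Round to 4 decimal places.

0.7567

RK4: k1 = f(s_n, w_n); k2 = f(s_n + h/2, w_n + (h/2)·k1); k3 = f(s_n + h/2, w_n + (h/2)·k2); k4 = f(s_n + h, w_n + h·k3); w_{n+1} = w_n + (h/6)·(k1 + 2k2 + 2k3 + k4).
s=0.000000, w=-1.060000:
  k1 = f(0.000000, -1.060000) = 4.517000
  k2 = f(0.200000, -0.156600) = 2.923070
  k3 = f(0.200000, -0.475386) = 3.385310
  k4 = f(0.400000, 0.294124) = 1.985520
  w ← -1.060000 + (0.4/6)·(k1 + 2k2 + 2k3 + k4) = 0.214619
s=0.400000, w=0.214619:
  k1 = f(0.400000, 0.214619) = 2.100803
  k2 = f(0.600000, 0.634779) = 1.207570
  k3 = f(0.600000, 0.456133) = 1.466608
  k4 = f(0.800000, 0.801262) = 0.682171
  w ← 0.214619 + (0.4/6)·(k1 + 2k2 + 2k3 + k4) = 0.756707
w(0.8) ≈ 0.7567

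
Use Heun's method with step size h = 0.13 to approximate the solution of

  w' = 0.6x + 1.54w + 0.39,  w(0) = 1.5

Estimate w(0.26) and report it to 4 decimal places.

Heun: k1 = f(x_n, w_n); k2 = f(x_n + h, w_n + h·k1); w_{n+1} = w_n + (h/2)·(k1 + k2).
x=0.000000, w=1.500000:
  k1 = f(0.000000, 1.500000) = 2.700000
  k2 = f(0.130000, 1.851000) = 3.318540
  w ← 1.500000 + (0.13/2)·(2.700000 + 3.318540) = 1.891205
x=0.130000, w=1.891205:
  k1 = f(0.130000, 1.891205) = 3.380456
  k2 = f(0.260000, 2.330664) = 4.135223
  w ← 1.891205 + (0.13/2)·(3.380456 + 4.135223) = 2.379724
w(0.26) ≈ 2.3797

2.3797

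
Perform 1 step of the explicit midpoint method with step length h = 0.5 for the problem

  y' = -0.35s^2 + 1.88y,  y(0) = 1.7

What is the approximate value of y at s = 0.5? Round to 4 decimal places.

Midpoint: k1 = f(s_n, y_n); k2 = f(s_n + h/2, y_n + (h/2)·k1); y_{n+1} = y_n + h·k2.
s=0.000000, y=1.700000:
  k1 = f(0.000000, 1.700000) = 3.196000
  k2 = f(0.250000, 2.499000) = 4.676245
  y ← 1.700000 + 0.5·4.676245 = 4.038123
y(0.5) ≈ 4.0381

4.0381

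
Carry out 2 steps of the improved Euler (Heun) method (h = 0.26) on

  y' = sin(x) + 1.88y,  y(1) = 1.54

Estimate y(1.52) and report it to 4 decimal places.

Heun: k1 = f(x_n, y_n); k2 = f(x_n + h, y_n + h·k1); y_{n+1} = y_n + (h/2)·(k1 + k2).
x=1.000000, y=1.540000:
  k1 = f(1.000000, 1.540000) = 3.736671
  k2 = f(1.260000, 2.511534) = 5.673775
  y ← 1.540000 + (0.26/2)·(3.736671 + 5.673775) = 2.763358
x=1.260000, y=2.763358:
  k1 = f(1.260000, 2.763358) = 6.147203
  k2 = f(1.520000, 4.361631) = 9.198576
  y ← 2.763358 + (0.26/2)·(6.147203 + 9.198576) = 4.758309
y(1.52) ≈ 4.7583

4.7583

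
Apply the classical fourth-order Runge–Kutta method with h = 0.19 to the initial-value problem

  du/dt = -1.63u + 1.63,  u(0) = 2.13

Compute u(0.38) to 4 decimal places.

RK4: k1 = f(t_n, u_n); k2 = f(t_n + h/2, u_n + (h/2)·k1); k3 = f(t_n + h/2, u_n + (h/2)·k2); k4 = f(t_n + h, u_n + h·k3); u_{n+1} = u_n + (h/6)·(k1 + 2k2 + 2k3 + k4).
t=0.000000, u=2.130000:
  k1 = f(0.000000, 2.130000) = -1.841900
  k2 = f(0.095000, 1.955019) = -1.556682
  k3 = f(0.095000, 1.982115) = -1.600848
  k4 = f(0.190000, 1.825839) = -1.346117
  u ← 2.130000 + (0.19/6)·(k1 + 2k2 + 2k3 + k4) = 1.829069
t=0.190000, u=1.829069:
  k1 = f(0.190000, 1.829069) = -1.351383
  k2 = f(0.285000, 1.700688) = -1.142121
  k3 = f(0.285000, 1.720568) = -1.174525
  k4 = f(0.380000, 1.605909) = -0.987632
  u ← 1.829069 + (0.19/6)·(k1 + 2k2 + 2k3 + k4) = 1.608279
u(0.38) ≈ 1.6083

1.6083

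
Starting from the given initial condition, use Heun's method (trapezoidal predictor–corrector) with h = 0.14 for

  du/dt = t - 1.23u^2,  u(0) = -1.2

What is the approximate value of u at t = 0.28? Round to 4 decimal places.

-1.9555

Heun: k1 = f(t_n, u_n); k2 = f(t_n + h, u_n + h·k1); u_{n+1} = u_n + (h/2)·(k1 + k2).
t=0.000000, u=-1.200000:
  k1 = f(0.000000, -1.200000) = -1.771200
  k2 = f(0.140000, -1.447968) = -2.438832
  u ← -1.200000 + (0.14/2)·(-1.771200 + (-2.438832)) = -1.494702
t=0.140000, u=-1.494702:
  k1 = f(0.140000, -1.494702) = -2.607986
  k2 = f(0.280000, -1.859820) = -3.974486
  u ← -1.494702 + (0.14/2)·(-2.607986 + (-3.974486)) = -1.955475
u(0.28) ≈ -1.9555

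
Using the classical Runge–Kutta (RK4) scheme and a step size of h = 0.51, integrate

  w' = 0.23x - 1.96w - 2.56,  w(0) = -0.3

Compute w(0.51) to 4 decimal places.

RK4: k1 = f(x_n, w_n); k2 = f(x_n + h/2, w_n + (h/2)·k1); k3 = f(x_n + h/2, w_n + (h/2)·k2); k4 = f(x_n + h, w_n + h·k3); w_{n+1} = w_n + (h/6)·(k1 + 2k2 + 2k3 + k4).
x=0.000000, w=-0.300000:
  k1 = f(0.000000, -0.300000) = -1.972000
  k2 = f(0.255000, -0.802860) = -0.927744
  k3 = f(0.255000, -0.536575) = -1.449663
  k4 = f(0.510000, -1.039328) = -0.405617
  w ← -0.300000 + (0.51/6)·(k1 + 2k2 + 2k3 + k4) = -0.906257
w(0.51) ≈ -0.9063

-0.9063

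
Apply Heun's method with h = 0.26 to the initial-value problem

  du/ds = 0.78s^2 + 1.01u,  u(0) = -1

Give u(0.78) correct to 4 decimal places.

-2.0276

Heun: k1 = f(s_n, u_n); k2 = f(s_n + h, u_n + h·k1); u_{n+1} = u_n + (h/2)·(k1 + k2).
s=0.000000, u=-1.000000:
  k1 = f(0.000000, -1.000000) = -1.010000
  k2 = f(0.260000, -1.262600) = -1.222498
  u ← -1.000000 + (0.26/2)·(-1.010000 + (-1.222498)) = -1.290225
s=0.260000, u=-1.290225:
  k1 = f(0.260000, -1.290225) = -1.250399
  k2 = f(0.520000, -1.615328) = -1.420570
  u ← -1.290225 + (0.26/2)·(-1.250399 + (-1.420570)) = -1.637451
s=0.520000, u=-1.637451:
  k1 = f(0.520000, -1.637451) = -1.442913
  k2 = f(0.780000, -2.012608) = -1.558182
  u ← -1.637451 + (0.26/2)·(-1.442913 + (-1.558182)) = -2.027593
u(0.78) ≈ -2.0276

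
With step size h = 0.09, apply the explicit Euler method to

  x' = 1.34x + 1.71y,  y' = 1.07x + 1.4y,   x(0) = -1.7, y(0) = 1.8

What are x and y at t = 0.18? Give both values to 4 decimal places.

-1.5376, 1.9411

Euler on (x,y): x_{n+1} = x_n + h·x', y_{n+1} = y_n + h·y'.
0.000000: (-1.700000, 1.800000); f=(0.800000, 0.701000) → (-1.628000, 1.863090)
0.090000: (-1.628000, 1.863090); f=(1.004364, 0.866366) → (-1.537607, 1.941063)
(x(0.18), y(0.18)) ≈ (-1.5376, 1.9411)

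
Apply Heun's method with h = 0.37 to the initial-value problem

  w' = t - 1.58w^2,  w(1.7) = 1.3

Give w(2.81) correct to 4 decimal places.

Heun: k1 = f(t_n, w_n); k2 = f(t_n + h, w_n + h·k1); w_{n+1} = w_n + (h/2)·(k1 + k2).
t=1.700000, w=1.300000:
  k1 = f(1.700000, 1.300000) = -0.970200
  k2 = f(2.070000, 0.941026) = 0.670863
  w ← 1.300000 + (0.37/2)·(-0.970200 + 0.670863) = 1.244623
t=2.070000, w=1.244623:
  k1 = f(2.070000, 1.244623) = -0.377555
  k2 = f(2.440000, 1.104927) = 0.511034
  w ← 1.244623 + (0.37/2)·(-0.377555 + 0.511034) = 1.269316
t=2.440000, w=1.269316:
  k1 = f(2.440000, 1.269316) = -0.105639
  k2 = f(2.810000, 1.230230) = 0.418724
  w ← 1.269316 + (0.37/2)·(-0.105639 + 0.418724) = 1.327237
w(2.81) ≈ 1.3272

1.3272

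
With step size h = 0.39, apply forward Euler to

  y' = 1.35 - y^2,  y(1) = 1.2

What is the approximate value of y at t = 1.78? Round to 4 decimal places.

1.1622

Euler: y_{n+1} = y_n + h·f(t_n, y_n).
t=1.000000, y=1.200000: f=-0.090000 → y ← 1.200000 + 0.39·(-0.090000) = 1.164900
t=1.390000, y=1.164900: f=-0.006992 → y ← 1.164900 + 0.39·(-0.006992) = 1.162173
y(1.78) ≈ 1.1622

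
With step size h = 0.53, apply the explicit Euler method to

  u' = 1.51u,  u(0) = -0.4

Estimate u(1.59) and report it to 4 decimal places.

-2.3340

Euler: u_{n+1} = u_n + h·f(t_n, u_n).
t=0.000000, u=-0.400000: f=-0.604000 → u ← -0.400000 + 0.53·(-0.604000) = -0.720120
t=0.530000, u=-0.720120: f=-1.087381 → u ← -0.720120 + 0.53·(-1.087381) = -1.296432
t=1.060000, u=-1.296432: f=-1.957612 → u ← -1.296432 + 0.53·(-1.957612) = -2.333967
u(1.59) ≈ -2.3340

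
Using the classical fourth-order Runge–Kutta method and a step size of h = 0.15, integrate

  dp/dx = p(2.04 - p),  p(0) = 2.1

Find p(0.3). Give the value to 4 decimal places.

RK4: k1 = f(x_n, p_n); k2 = f(x_n + h/2, p_n + (h/2)·k1); k3 = f(x_n + h/2, p_n + (h/2)·k2); k4 = f(x_n + h, p_n + h·k3); p_{n+1} = p_n + (h/6)·(k1 + 2k2 + 2k3 + k4).
x=0.000000, p=2.100000:
  k1 = f(0.000000, 2.100000) = -0.126000
  k2 = f(0.075000, 2.090550) = -0.105677
  k3 = f(0.075000, 2.092074) = -0.108943
  k4 = f(0.150000, 2.083659) = -0.090969
  p ← 2.100000 + (0.15/6)·(k1 + 2k2 + 2k3 + k4) = 2.083845
x=0.150000, p=2.083845:
  k1 = f(0.150000, 2.083845) = -0.091366
  k2 = f(0.225000, 2.076992) = -0.076833
  k3 = f(0.225000, 2.078082) = -0.079138
  k4 = f(0.300000, 2.071974) = -0.066249
  p ← 2.083845 + (0.15/6)·(k1 + 2k2 + 2k3 + k4) = 2.072106
p(0.3) ≈ 2.0721

2.0721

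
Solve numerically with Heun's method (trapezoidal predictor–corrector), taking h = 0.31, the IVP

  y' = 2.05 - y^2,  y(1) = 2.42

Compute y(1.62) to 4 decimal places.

1.6696

Heun: k1 = f(t_n, y_n); k2 = f(t_n + h, y_n + h·k1); y_{n+1} = y_n + (h/2)·(k1 + k2).
t=1.000000, y=2.420000:
  k1 = f(1.000000, 2.420000) = -3.806400
  k2 = f(1.310000, 1.240016) = 0.512360
  y ← 2.420000 + (0.31/2)·(-3.806400 + 0.512360) = 1.909424
t=1.310000, y=1.909424:
  k1 = f(1.310000, 1.909424) = -1.595899
  k2 = f(1.620000, 1.414695) = 0.048638
  y ← 1.909424 + (0.31/2)·(-1.595899 + 0.048638) = 1.669598
y(1.62) ≈ 1.6696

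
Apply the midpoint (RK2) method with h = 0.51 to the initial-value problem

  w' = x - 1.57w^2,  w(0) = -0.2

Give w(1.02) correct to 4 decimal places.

Midpoint: k1 = f(x_n, w_n); k2 = f(x_n + h/2, w_n + (h/2)·k1); w_{n+1} = w_n + h·k2.
x=0.000000, w=-0.200000:
  k1 = f(0.000000, -0.200000) = -0.062800
  k2 = f(0.255000, -0.216014) = 0.181741
  w ← -0.200000 + 0.51·0.181741 = -0.107312
x=0.510000, w=-0.107312:
  k1 = f(0.510000, -0.107312) = 0.491920
  k2 = f(0.765000, 0.018127) = 0.764484
  w ← -0.107312 + 0.51·0.764484 = 0.282575
w(1.02) ≈ 0.2826

0.2826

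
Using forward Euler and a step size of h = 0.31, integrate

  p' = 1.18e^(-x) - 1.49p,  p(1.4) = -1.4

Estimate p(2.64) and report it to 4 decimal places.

Euler: p_{n+1} = p_n + h·f(x_n, p_n).
x=1.400000, p=-1.400000: f=2.376984 → p ← -1.400000 + 0.31·2.376984 = -0.663135
x=1.710000, p=-0.663135: f=1.201493 → p ← -0.663135 + 0.31·1.201493 = -0.290672
x=2.020000, p=-0.290672: f=0.589635 → p ← -0.290672 + 0.31·0.589635 = -0.107885
x=2.330000, p=-0.107885: f=0.275558 → p ← -0.107885 + 0.31·0.275558 = -0.022462
p(2.64) ≈ -0.0225

-0.0225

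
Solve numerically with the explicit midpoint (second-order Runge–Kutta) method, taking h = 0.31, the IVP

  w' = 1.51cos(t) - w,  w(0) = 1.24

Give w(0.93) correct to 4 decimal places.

Midpoint: k1 = f(t_n, w_n); k2 = f(t_n + h/2, w_n + (h/2)·k1); w_{n+1} = w_n + h·k2.
t=0.000000, w=1.240000:
  k1 = f(0.000000, 1.240000) = 0.270000
  k2 = f(0.155000, 1.281850) = 0.210047
  w ← 1.240000 + 0.31·0.210047 = 1.305115
t=0.310000, w=1.305115:
  k1 = f(0.310000, 1.305115) = 0.132909
  k2 = f(0.465000, 1.325716) = 0.023955
  w ← 1.305115 + 0.31·0.023955 = 1.312541
t=0.620000, w=1.312541:
  k1 = f(0.620000, 1.312541) = -0.083584
  k2 = f(0.775000, 1.299585) = -0.220809
  w ← 1.312541 + 0.31·(-0.220809) = 1.244090
w(0.93) ≈ 1.2441

1.2441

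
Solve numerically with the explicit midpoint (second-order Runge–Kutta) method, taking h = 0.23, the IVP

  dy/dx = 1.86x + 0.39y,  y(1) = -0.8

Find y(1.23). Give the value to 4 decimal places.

Midpoint: k1 = f(x_n, y_n); k2 = f(x_n + h/2, y_n + (h/2)·k1); y_{n+1} = y_n + h·k2.
x=1.000000, y=-0.800000:
  k1 = f(1.000000, -0.800000) = 1.548000
  k2 = f(1.115000, -0.621980) = 1.831328
  y ← -0.800000 + 0.23·1.831328 = -0.378795
y(1.23) ≈ -0.3788

-0.3788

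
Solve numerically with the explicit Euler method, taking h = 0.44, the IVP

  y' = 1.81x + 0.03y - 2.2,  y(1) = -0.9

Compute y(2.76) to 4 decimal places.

0.4725

Euler: y_{n+1} = y_n + h·f(x_n, y_n).
x=1.000000, y=-0.900000: f=-0.417000 → y ← -0.900000 + 0.44·(-0.417000) = -1.083480
x=1.440000, y=-1.083480: f=0.373896 → y ← -1.083480 + 0.44·0.373896 = -0.918966
x=1.880000, y=-0.918966: f=1.175231 → y ← -0.918966 + 0.44·1.175231 = -0.401864
x=2.320000, y=-0.401864: f=1.987144 → y ← -0.401864 + 0.44·1.987144 = 0.472479
y(2.76) ≈ 0.4725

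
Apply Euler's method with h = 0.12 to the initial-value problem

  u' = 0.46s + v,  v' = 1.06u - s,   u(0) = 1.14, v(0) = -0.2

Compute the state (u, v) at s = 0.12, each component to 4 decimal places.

Euler on (u,v): u_{n+1} = u_n + h·u', v_{n+1} = v_n + h·v'.
0.000000: (1.140000, -0.200000); f=(-0.200000, 1.208400) → (1.116000, -0.054992)
(u(0.12), v(0.12)) ≈ (1.1160, -0.0550)

1.1160, -0.0550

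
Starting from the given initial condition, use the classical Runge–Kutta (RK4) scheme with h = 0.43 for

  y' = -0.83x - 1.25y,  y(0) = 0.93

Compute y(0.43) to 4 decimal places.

0.4788

RK4: k1 = f(x_n, y_n); k2 = f(x_n + h/2, y_n + (h/2)·k1); k3 = f(x_n + h/2, y_n + (h/2)·k2); k4 = f(x_n + h, y_n + h·k3); y_{n+1} = y_n + (h/6)·(k1 + 2k2 + 2k3 + k4).
x=0.000000, y=0.930000:
  k1 = f(0.000000, 0.930000) = -1.162500
  k2 = f(0.215000, 0.680063) = -1.028528
  k3 = f(0.215000, 0.708866) = -1.064533
  k4 = f(0.430000, 0.472251) = -0.947213
  y ← 0.930000 + (0.43/6)·(k1 + 2k2 + 2k3 + k4) = 0.478798
y(0.43) ≈ 0.4788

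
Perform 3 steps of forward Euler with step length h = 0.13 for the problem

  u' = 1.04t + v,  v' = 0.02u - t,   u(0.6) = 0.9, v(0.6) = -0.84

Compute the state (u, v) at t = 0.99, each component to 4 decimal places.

0.8368, -1.1179

Euler on (u,v): u_{n+1} = u_n + h·u', v_{n+1} = v_n + h·v'.
0.600000: (0.900000, -0.840000); f=(-0.216000, -0.582000) → (0.871920, -0.915660)
0.730000: (0.871920, -0.915660); f=(-0.156460, -0.712562) → (0.851580, -1.008293)
0.860000: (0.851580, -1.008293); f=(-0.113893, -0.842968) → (0.836774, -1.117879)
(u(0.99), v(0.99)) ≈ (0.8368, -1.1179)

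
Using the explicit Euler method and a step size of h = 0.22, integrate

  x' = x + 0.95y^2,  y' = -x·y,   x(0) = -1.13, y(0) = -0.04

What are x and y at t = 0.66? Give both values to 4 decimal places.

Euler on (x,y): x_{n+1} = x_n + h·x', y_{n+1} = y_n + h·y'.
0.000000: (-1.130000, -0.040000); f=(-1.128480, -0.045200) → (-1.378266, -0.049944)
0.220000: (-1.378266, -0.049944); f=(-1.375896, -0.068836) → (-1.680963, -0.065088)
0.440000: (-1.680963, -0.065088); f=(-1.676938, -0.109410) → (-2.049889, -0.089158)
(x(0.66), y(0.66)) ≈ (-2.0499, -0.0892)

-2.0499, -0.0892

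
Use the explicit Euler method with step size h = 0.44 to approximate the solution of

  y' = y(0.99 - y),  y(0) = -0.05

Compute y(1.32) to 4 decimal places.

-0.1586

Euler: y_{n+1} = y_n + h·f(t_n, y_n).
t=0.000000, y=-0.050000: f=-0.052000 → y ← -0.050000 + 0.44·(-0.052000) = -0.072880
t=0.440000, y=-0.072880: f=-0.077463 → y ← -0.072880 + 0.44·(-0.077463) = -0.106964
t=0.880000, y=-0.106964: f=-0.117335 → y ← -0.106964 + 0.44·(-0.117335) = -0.158591
y(1.32) ≈ -0.1586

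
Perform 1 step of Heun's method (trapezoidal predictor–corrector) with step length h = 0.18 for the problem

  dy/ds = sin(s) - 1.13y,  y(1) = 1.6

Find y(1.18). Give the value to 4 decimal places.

Heun: k1 = f(s_n, y_n); k2 = f(s_n + h, y_n + h·k1); y_{n+1} = y_n + (h/2)·(k1 + k2).
s=1.000000, y=1.600000:
  k1 = f(1.000000, 1.600000) = -0.966529
  k2 = f(1.180000, 1.426025) = -0.686802
  y ← 1.600000 + (0.18/2)·(-0.966529 + (-0.686802)) = 1.451200
y(1.18) ≈ 1.4512

1.4512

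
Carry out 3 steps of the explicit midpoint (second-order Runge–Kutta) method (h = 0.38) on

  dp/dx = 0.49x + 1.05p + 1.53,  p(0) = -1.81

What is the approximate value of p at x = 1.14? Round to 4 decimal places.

Midpoint: k1 = f(x_n, p_n); k2 = f(x_n + h/2, p_n + (h/2)·k1); p_{n+1} = p_n + h·k2.
x=0.000000, p=-1.810000:
  k1 = f(0.000000, -1.810000) = -0.370500
  k2 = f(0.190000, -1.880395) = -0.351315
  p ← -1.810000 + 0.38·(-0.351315) = -1.943500
x=0.380000, p=-1.943500:
  k1 = f(0.380000, -1.943500) = -0.324475
  k2 = f(0.570000, -2.005150) = -0.296107
  p ← -1.943500 + 0.38·(-0.296107) = -2.056020
x=0.760000, p=-2.056020:
  k1 = f(0.760000, -2.056020) = -0.256421
  k2 = f(0.950000, -2.104740) = -0.214477
  p ← -2.056020 + 0.38·(-0.214477) = -2.137522
p(1.14) ≈ -2.1375

-2.1375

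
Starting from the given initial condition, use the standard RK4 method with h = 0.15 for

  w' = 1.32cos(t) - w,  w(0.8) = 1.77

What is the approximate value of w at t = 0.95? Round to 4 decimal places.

RK4: k1 = f(t_n, w_n); k2 = f(t_n + h/2, w_n + (h/2)·k1); k3 = f(t_n + h/2, w_n + (h/2)·k2); k4 = f(t_n + h, w_n + h·k3); w_{n+1} = w_n + (h/6)·(k1 + 2k2 + 2k3 + k4).
t=0.800000, w=1.770000:
  k1 = f(0.800000, 1.770000) = -0.850347
  k2 = f(0.875000, 1.706224) = -0.860108
  k3 = f(0.875000, 1.705492) = -0.859376
  k4 = f(0.950000, 1.641094) = -0.873272
  w ← 1.770000 + (0.15/6)·(k1 + 2k2 + 2k3 + k4) = 1.640935
w(0.95) ≈ 1.6409

1.6409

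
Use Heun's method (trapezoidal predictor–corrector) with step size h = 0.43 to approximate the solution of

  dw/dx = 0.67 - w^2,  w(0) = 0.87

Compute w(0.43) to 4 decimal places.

0.8463

Heun: k1 = f(x_n, w_n); k2 = f(x_n + h, w_n + h·k1); w_{n+1} = w_n + (h/2)·(k1 + k2).
x=0.000000, w=0.870000:
  k1 = f(0.000000, 0.870000) = -0.086900
  k2 = f(0.430000, 0.832633) = -0.023278
  w ← 0.870000 + (0.43/2)·(-0.086900 + (-0.023278)) = 0.846312
w(0.43) ≈ 0.8463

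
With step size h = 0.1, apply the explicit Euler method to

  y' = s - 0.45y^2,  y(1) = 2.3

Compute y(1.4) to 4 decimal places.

Euler: y_{n+1} = y_n + h·f(s_n, y_n).
s=1.000000, y=2.300000: f=-1.380500 → y ← 2.300000 + 0.1·(-1.380500) = 2.161950
s=1.100000, y=2.161950: f=-1.003313 → y ← 2.161950 + 0.1·(-1.003313) = 2.061619
s=1.200000, y=2.061619: f=-0.712622 → y ← 2.061619 + 0.1·(-0.712622) = 1.990357
s=1.300000, y=1.990357: f=-0.482684 → y ← 1.990357 + 0.1·(-0.482684) = 1.942088
y(1.4) ≈ 1.9421

1.9421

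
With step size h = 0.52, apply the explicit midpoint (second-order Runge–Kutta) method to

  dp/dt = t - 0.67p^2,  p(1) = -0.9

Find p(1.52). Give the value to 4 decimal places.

-0.4574

Midpoint: k1 = f(t_n, p_n); k2 = f(t_n + h/2, p_n + (h/2)·k1); p_{n+1} = p_n + h·k2.
t=1.000000, p=-0.900000:
  k1 = f(1.000000, -0.900000) = 0.457300
  k2 = f(1.260000, -0.781102) = 0.851219
  p ← -0.900000 + 0.52·0.851219 = -0.457366
p(1.52) ≈ -0.4574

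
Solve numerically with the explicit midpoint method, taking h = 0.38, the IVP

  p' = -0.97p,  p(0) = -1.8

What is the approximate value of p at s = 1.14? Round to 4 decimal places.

Midpoint: k1 = f(s_n, p_n); k2 = f(s_n + h/2, p_n + (h/2)·k1); p_{n+1} = p_n + h·k2.
s=0.000000, p=-1.800000:
  k1 = f(0.000000, -1.800000) = 1.746000
  k2 = f(0.190000, -1.468260) = 1.424212
  p ← -1.800000 + 0.38·1.424212 = -1.258799
s=0.380000, p=-1.258799:
  k1 = f(0.380000, -1.258799) = 1.221035
  k2 = f(0.570000, -1.026803) = 0.995999
  p ← -1.258799 + 0.38·0.995999 = -0.880320
s=0.760000, p=-0.880320:
  k1 = f(0.760000, -0.880320) = 0.853910
  k2 = f(0.950000, -0.718077) = 0.696535
  p ← -0.880320 + 0.38·0.696535 = -0.615637
p(1.14) ≈ -0.6156

-0.6156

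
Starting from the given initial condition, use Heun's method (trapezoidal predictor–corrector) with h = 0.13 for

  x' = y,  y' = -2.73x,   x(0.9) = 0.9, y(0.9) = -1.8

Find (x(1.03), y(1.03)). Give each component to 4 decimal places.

0.6452, -2.0779

Heun on (x,y): k1 = f(t_n, state_n); k2 = f(t_n + h, state_n + h·k1); state_{n+1} = state_n + (h/2)·(k1 + k2).
0.900000: (0.900000, -1.800000)
  k1 = (-1.800000, -2.457000)
  predictor → (0.666000, -2.119410)
  k2 = (-2.119410, -1.818180)
  → (0.645238, -2.077887)
(x(1.03), y(1.03)) ≈ (0.6452, -2.0779)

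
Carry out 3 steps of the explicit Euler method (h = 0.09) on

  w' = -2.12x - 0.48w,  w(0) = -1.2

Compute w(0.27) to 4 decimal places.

Euler: w_{n+1} = w_n + h·f(x_n, w_n).
x=0.000000, w=-1.200000: f=0.576000 → w ← -1.200000 + 0.09·0.576000 = -1.148160
x=0.090000, w=-1.148160: f=0.360317 → w ← -1.148160 + 0.09·0.360317 = -1.115731
x=0.180000, w=-1.115731: f=0.153951 → w ← -1.115731 + 0.09·0.153951 = -1.101876
w(0.27) ≈ -1.1019

-1.1019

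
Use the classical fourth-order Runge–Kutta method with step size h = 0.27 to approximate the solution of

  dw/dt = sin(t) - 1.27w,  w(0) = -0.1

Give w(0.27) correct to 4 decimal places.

RK4: k1 = f(t_n, w_n); k2 = f(t_n + h/2, w_n + (h/2)·k1); k3 = f(t_n + h/2, w_n + (h/2)·k2); k4 = f(t_n + h, w_n + h·k3); w_{n+1} = w_n + (h/6)·(k1 + 2k2 + 2k3 + k4).
t=0.000000, w=-0.100000:
  k1 = f(0.000000, -0.100000) = 0.127000
  k2 = f(0.135000, -0.082855) = 0.239816
  k3 = f(0.135000, -0.067625) = 0.220474
  k4 = f(0.270000, -0.040472) = 0.318131
  w ← -0.100000 + (0.27/6)·(k1 + 2k2 + 2k3 + k4) = -0.038543
w(0.27) ≈ -0.0385

-0.0385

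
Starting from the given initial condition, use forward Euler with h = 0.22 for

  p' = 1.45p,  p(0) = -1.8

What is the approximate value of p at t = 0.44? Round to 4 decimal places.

Euler: p_{n+1} = p_n + h·f(t_n, p_n).
t=0.000000, p=-1.800000: f=-2.610000 → p ← -1.800000 + 0.22·(-2.610000) = -2.374200
t=0.220000, p=-2.374200: f=-3.442590 → p ← -2.374200 + 0.22·(-3.442590) = -3.131570
p(0.44) ≈ -3.1316

-3.1316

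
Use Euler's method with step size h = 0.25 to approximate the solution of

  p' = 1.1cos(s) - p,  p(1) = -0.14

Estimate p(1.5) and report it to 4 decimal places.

0.1194

Euler: p_{n+1} = p_n + h·f(s_n, p_n).
s=1.000000, p=-0.140000: f=0.734333 → p ← -0.140000 + 0.25·0.734333 = 0.043583
s=1.250000, p=0.043583: f=0.303271 → p ← 0.043583 + 0.25·0.303271 = 0.119401
p(1.5) ≈ 0.1194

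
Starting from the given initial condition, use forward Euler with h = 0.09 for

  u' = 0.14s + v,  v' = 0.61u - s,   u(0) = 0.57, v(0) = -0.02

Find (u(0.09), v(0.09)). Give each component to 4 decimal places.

Euler on (u,v): u_{n+1} = u_n + h·u', v_{n+1} = v_n + h·v'.
0.000000: (0.570000, -0.020000); f=(-0.020000, 0.347700) → (0.568200, 0.011293)
(u(0.09), v(0.09)) ≈ (0.5682, 0.0113)

0.5682, 0.0113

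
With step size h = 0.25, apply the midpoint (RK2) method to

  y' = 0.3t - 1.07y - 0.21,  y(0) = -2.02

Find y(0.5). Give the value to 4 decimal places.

-1.2399

Midpoint: k1 = f(t_n, y_n); k2 = f(t_n + h/2, y_n + (h/2)·k1); y_{n+1} = y_n + h·k2.
t=0.000000, y=-2.020000:
  k1 = f(0.000000, -2.020000) = 1.951400
  k2 = f(0.125000, -1.776075) = 1.727900
  y ← -2.020000 + 0.25·1.727900 = -1.588025
t=0.250000, y=-1.588025:
  k1 = f(0.250000, -1.588025) = 1.564187
  k2 = f(0.375000, -1.392502) = 1.392477
  y ← -1.588025 + 0.25·1.392477 = -1.239906
y(0.5) ≈ -1.2399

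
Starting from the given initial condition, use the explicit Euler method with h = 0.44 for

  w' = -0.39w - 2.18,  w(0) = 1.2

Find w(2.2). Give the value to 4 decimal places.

-2.9409

Euler: w_{n+1} = w_n + h·f(s_n, w_n).
s=0.000000, w=1.200000: f=-2.648000 → w ← 1.200000 + 0.44·(-2.648000) = 0.034880
s=0.440000, w=0.034880: f=-2.193603 → w ← 0.034880 + 0.44·(-2.193603) = -0.930305
s=0.880000, w=-0.930305: f=-1.817181 → w ← -0.930305 + 0.44·(-1.817181) = -1.729865
s=1.320000, w=-1.729865: f=-1.505353 → w ← -1.729865 + 0.44·(-1.505353) = -2.392220
s=1.760000, w=-2.392220: f=-1.247034 → w ← -2.392220 + 0.44·(-1.247034) = -2.940915
w(2.2) ≈ -2.9409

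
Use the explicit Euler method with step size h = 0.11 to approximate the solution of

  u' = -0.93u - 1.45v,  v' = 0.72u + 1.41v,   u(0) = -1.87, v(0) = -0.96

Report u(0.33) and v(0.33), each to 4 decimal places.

-0.7986, -1.9093

Euler on (u,v): u_{n+1} = u_n + h·u', v_{n+1} = v_n + h·v'.
0.000000: (-1.870000, -0.960000); f=(3.131100, -2.700000) → (-1.525579, -1.257000)
0.110000: (-1.525579, -1.257000); f=(3.241438, -2.870787) → (-1.169021, -1.572787)
0.220000: (-1.169021, -1.572787); f=(3.367730, -3.059324) → (-0.798570, -1.909312)
(u(0.33), v(0.33)) ≈ (-0.7986, -1.9093)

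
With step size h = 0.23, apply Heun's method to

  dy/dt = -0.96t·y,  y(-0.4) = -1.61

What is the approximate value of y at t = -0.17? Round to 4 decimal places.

Heun: k1 = f(t_n, y_n); k2 = f(t_n + h, y_n + h·k1); y_{n+1} = y_n + (h/2)·(k1 + k2).
t=-0.400000, y=-1.610000:
  k1 = f(-0.400000, -1.610000) = -0.618240
  k2 = f(-0.170000, -1.752195) = -0.285958
  y ← -1.610000 + (0.23/2)·(-0.618240 + (-0.285958)) = -1.713983
y(-0.17) ≈ -1.7140

-1.7140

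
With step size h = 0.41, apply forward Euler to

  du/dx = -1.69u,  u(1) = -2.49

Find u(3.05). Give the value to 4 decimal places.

-0.0068

Euler: u_{n+1} = u_n + h·f(x_n, u_n).
x=1.000000, u=-2.490000: f=4.208100 → u ← -2.490000 + 0.41·4.208100 = -0.764679
x=1.410000, u=-0.764679: f=1.292308 → u ← -0.764679 + 0.41·1.292308 = -0.234833
x=1.820000, u=-0.234833: f=0.396868 → u ← -0.234833 + 0.41·0.396868 = -0.072117
x=2.230000, u=-0.072117: f=0.121878 → u ← -0.072117 + 0.41·0.121878 = -0.022147
x=2.640000, u=-0.022147: f=0.037429 → u ← -0.022147 + 0.41·0.037429 = -0.006801
u(3.05) ≈ -0.0068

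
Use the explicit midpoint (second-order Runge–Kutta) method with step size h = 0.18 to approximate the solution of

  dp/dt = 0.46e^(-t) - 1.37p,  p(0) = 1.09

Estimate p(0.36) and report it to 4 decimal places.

0.7756

Midpoint: k1 = f(t_n, p_n); k2 = f(t_n + h/2, p_n + (h/2)·k1); p_{n+1} = p_n + h·k2.
t=0.000000, p=1.090000:
  k1 = f(0.000000, 1.090000) = -1.033300
  k2 = f(0.090000, 0.997003) = -0.945486
  p ← 1.090000 + 0.18·(-0.945486) = 0.919813
t=0.180000, p=0.919813:
  k1 = f(0.180000, 0.919813) = -0.875919
  k2 = f(0.270000, 0.840980) = -0.800988
  p ← 0.919813 + 0.18·(-0.800988) = 0.775635
p(0.36) ≈ 0.7756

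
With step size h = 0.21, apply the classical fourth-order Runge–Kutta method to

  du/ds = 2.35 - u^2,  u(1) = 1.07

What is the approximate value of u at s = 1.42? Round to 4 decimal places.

1.3893

RK4: k1 = f(s_n, u_n); k2 = f(s_n + h/2, u_n + (h/2)·k1); k3 = f(s_n + h/2, u_n + (h/2)·k2); k4 = f(s_n + h, u_n + h·k3); u_{n+1} = u_n + (h/6)·(k1 + 2k2 + 2k3 + k4).
s=1.000000, u=1.070000:
  k1 = f(1.000000, 1.070000) = 1.205100
  k2 = f(1.105000, 1.196535) = 0.918303
  k3 = f(1.105000, 1.166422) = 0.989460
  k4 = f(1.210000, 1.277787) = 0.717261
  u ← 1.070000 + (0.21/6)·(k1 + 2k2 + 2k3 + k4) = 1.270826
s=1.210000, u=1.270826:
  k1 = f(1.210000, 1.270826) = 0.735001
  k2 = f(1.315000, 1.348001) = 0.532893
  k3 = f(1.315000, 1.326780) = 0.589655
  k4 = f(1.420000, 1.394654) = 0.404941
  u ← 1.270826 + (0.21/6)·(k1 + 2k2 + 2k3 + k4) = 1.389302
u(1.42) ≈ 1.3893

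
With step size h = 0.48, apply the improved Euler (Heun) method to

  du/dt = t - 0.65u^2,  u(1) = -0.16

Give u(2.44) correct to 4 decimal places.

Heun: k1 = f(t_n, u_n); k2 = f(t_n + h, u_n + h·k1); u_{n+1} = u_n + (h/2)·(k1 + k2).
t=1.000000, u=-0.160000:
  k1 = f(1.000000, -0.160000) = 0.983360
  k2 = f(1.480000, 0.312013) = 1.416721
  u ← -0.160000 + (0.48/2)·(0.983360 + 1.416721) = 0.416019
t=1.480000, u=0.416019:
  k1 = f(1.480000, 0.416019) = 1.367503
  k2 = f(1.960000, 1.072421) = 1.212444
  u ← 0.416019 + (0.48/2)·(1.367503 + 1.212444) = 1.035207
t=1.960000, u=1.035207:
  k1 = f(1.960000, 1.035207) = 1.263426
  k2 = f(2.440000, 1.641651) = 0.688238
  u ← 1.035207 + (0.48/2)·(1.263426 + 0.688238) = 1.503606
u(2.44) ≈ 1.5036

1.5036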